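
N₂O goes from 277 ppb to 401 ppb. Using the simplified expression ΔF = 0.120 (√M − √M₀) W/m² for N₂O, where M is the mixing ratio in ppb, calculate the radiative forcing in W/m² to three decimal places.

ΔF = 0.406 W/m²

N₂O: 0.120 × (√401 − √277) = 0.120 × (20.0250 − 16.6433) = 0.120 × 3.3817 = 0.4058 W/m².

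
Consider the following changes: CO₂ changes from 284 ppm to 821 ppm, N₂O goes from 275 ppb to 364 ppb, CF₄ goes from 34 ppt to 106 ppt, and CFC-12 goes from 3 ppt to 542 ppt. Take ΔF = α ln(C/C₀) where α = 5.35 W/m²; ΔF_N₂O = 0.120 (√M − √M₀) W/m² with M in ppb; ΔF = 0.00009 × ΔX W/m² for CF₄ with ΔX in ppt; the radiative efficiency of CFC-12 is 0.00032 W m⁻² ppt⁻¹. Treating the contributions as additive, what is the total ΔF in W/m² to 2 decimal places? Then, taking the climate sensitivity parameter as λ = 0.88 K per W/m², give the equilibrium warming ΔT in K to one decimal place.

CO₂: 5.35 × ln(821/284) = 5.35 × ln(2.89085) = 5.35 × 1.06155 = 5.6793 W/m².
N₂O: 0.120 × (√364 − √275) = 0.120 × (19.0788 − 16.5831) = 0.120 × 2.4957 = 0.2995 W/m².
CF₄: ΔF = 0.00009 × (106 − 34) = 0.00009 × 72 = 0.0065 W/m².
CFC-12: ΔF = 0.00032 × (542 − 3) = 0.00032 × 539 = 0.1725 W/m².
Total ΔF = 5.6793 + 0.2995 + 0.0065 + 0.1725 = 6.1578 W/m².
ΔT = λ ΔF = 0.88 × 6.16 = 5.4208 K.

ΔF = 6.16 W/m²; ΔT = 5.4 K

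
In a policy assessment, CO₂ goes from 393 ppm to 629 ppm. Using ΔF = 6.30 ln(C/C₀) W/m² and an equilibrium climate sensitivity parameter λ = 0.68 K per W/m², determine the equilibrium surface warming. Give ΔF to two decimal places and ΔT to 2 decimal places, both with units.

ΔF = 2.96 W/m²; ΔT = 2.01 K

CO₂: 6.30 × ln(629/393) = 6.30 × ln(1.60051) = 6.30 × 0.47032 = 2.9630 W/m².
ΔT = λ ΔF = 0.68 × 2.96 = 2.0128 K.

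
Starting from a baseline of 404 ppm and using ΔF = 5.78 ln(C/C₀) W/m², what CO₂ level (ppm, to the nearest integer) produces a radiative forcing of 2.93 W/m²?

Set 5.78 ln(C/404) = 2.93, so ln(C/404) = 2.93/5.78 = 0.50692.
Then C/404 = e^0.50692 = 1.66017, giving C = 404 × 1.66017 = 670.71 ppm.

C ≈ 671 ppm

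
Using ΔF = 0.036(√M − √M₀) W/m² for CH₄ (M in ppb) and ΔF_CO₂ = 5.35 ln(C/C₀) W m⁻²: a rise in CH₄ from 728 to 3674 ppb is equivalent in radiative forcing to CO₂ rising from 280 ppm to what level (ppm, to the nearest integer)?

C ≈ 351 ppm

CH₄ forcing: 0.036 × (√3674 − √728) = 0.036 × (60.6135 − 26.9815) = 0.036 × 33.6320 = 1.21075 W/m².
Set 5.35 ln(C/280) = 1.21075: ln(C/280) = 1.21075/5.35 = 0.22631, so C = 280 × e^0.22631 = 280 × 1.25396 = 351.11 ppm.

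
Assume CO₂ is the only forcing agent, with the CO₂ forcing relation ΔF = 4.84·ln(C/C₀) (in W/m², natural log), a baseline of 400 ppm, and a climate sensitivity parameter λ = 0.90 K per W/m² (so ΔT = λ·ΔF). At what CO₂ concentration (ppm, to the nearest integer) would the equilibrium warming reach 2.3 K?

C ≈ 678 ppm

Required forcing: ΔF = ΔT/λ = 2.3/0.90 = 2.5556 W/m².
Then ln(C/400) = ΔF/4.84 = 2.5556/4.84 = 0.52802.
So C = 400 × e^0.52802 = 400 × 1.69557 = 678.23 ppm.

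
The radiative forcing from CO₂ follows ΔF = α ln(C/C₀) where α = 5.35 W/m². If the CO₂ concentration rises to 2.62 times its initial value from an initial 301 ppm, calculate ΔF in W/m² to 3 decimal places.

ΔF = 5.35 × ln(2.62) = 5.35 × 0.96317 = 5.1530 W/m².

ΔF = 5.153 W/m²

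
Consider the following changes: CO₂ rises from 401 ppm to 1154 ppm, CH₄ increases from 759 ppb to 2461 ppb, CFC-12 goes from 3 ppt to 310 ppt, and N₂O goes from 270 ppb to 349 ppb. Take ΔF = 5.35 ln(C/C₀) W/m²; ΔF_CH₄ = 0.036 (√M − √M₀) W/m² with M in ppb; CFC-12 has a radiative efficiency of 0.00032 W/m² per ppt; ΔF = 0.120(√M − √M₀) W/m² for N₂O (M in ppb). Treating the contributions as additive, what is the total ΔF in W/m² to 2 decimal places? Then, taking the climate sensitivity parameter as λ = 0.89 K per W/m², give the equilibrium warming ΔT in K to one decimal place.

CO₂: 5.35 × ln(1154/401) = 5.35 × ln(2.87781) = 5.35 × 1.05703 = 5.6551 W/m².
CH₄: 0.036 × (√2461 − √759) = 0.036 × (49.6085 − 27.5500) = 0.036 × 22.0585 = 0.7941 W/m².
CFC-12: ΔF = 0.00032 × (310 − 3) = 0.00032 × 307 = 0.0982 W/m².
N₂O: 0.120 × (√349 − √270) = 0.120 × (18.6815 − 16.4317) = 0.120 × 2.2498 = 0.2700 W/m².
Total ΔF = 5.6551 + 0.7941 + 0.0982 + 0.2700 = 6.8174 W/m².
ΔT = λ ΔF = 0.89 × 6.82 = 6.0698 K.

ΔF = 6.82 W/m²; ΔT = 6.1 K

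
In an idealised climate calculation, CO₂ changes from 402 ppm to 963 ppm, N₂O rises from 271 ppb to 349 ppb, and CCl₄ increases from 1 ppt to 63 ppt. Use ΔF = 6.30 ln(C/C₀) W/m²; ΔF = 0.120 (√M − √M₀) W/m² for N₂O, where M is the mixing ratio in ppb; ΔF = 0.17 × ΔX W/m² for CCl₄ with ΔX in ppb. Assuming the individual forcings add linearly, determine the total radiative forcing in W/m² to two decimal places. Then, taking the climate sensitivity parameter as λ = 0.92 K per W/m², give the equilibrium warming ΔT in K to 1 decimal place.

CO₂: 6.30 × ln(963/402) = 6.30 × ln(2.39552) = 6.30 × 0.87360 = 5.5037 W/m².
N₂O: 0.120 × (√349 − √271) = 0.120 × (18.6815 − 16.4621) = 0.120 × 2.2194 = 0.2663 W/m².
CCl₄: Δ = 63 − 1 = 62 ppt = 0.062 ppb; ΔF = 0.17 × 0.062 = 0.0105 W/m².
Total ΔF = 5.5037 + 0.2663 + 0.0105 = 5.7805 W/m².
ΔT = λ ΔF = 0.92 × 5.78 = 5.3176 K.

ΔF = 5.78 W/m²; ΔT = 5.3 K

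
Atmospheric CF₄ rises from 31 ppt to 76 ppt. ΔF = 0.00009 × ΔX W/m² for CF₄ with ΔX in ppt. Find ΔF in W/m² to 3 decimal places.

ΔF = 0.004 W/m²

CF₄: ΔF = 0.00009 × (76 − 31) = 0.00009 × 45 = 0.0041 W/m².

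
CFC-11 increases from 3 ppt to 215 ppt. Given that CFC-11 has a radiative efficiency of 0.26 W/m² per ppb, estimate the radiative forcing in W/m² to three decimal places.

CFC-11: Δ = 215 − 3 = 212 ppt = 0.212 ppb; ΔF = 0.26 × 0.212 = 0.0551 W/m².

ΔF = 0.055 W/m²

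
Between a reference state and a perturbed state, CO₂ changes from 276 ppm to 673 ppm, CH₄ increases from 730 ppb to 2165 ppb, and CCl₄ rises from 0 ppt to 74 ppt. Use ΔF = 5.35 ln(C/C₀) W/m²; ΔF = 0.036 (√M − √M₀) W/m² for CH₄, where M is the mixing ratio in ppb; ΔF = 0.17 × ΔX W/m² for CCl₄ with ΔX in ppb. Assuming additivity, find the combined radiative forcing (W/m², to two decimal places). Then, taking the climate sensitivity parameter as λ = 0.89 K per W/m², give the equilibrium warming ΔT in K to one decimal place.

CO₂: 5.35 × ln(673/276) = 5.35 × ln(2.43841) = 5.35 × 0.89135 = 4.7687 W/m².
CH₄: 0.036 × (√2165 − √730) = 0.036 × (46.5296 − 27.0185) = 0.036 × 19.5111 = 0.7024 W/m².
CCl₄: Δ = 74 − 0 = 74 ppt = 0.074 ppb; ΔF = 0.17 × 0.074 = 0.0126 W/m².
Total ΔF = 4.7687 + 0.7024 + 0.0126 = 5.4837 W/m².
ΔT = λ ΔF = 0.89 × 5.48 = 4.8772 K.

ΔF = 5.48 W/m²; ΔT = 4.9 K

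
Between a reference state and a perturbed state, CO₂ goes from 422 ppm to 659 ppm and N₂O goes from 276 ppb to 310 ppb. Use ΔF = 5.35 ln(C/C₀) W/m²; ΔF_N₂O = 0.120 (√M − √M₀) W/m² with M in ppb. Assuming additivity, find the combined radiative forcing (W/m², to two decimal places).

ΔF = 2.50 W/m²

CO₂: 5.35 × ln(659/422) = 5.35 × ln(1.56161) = 5.35 × 0.44572 = 2.3846 W/m².
N₂O: 0.120 × (√310 − √276) = 0.120 × (17.6068 − 16.6132) = 0.120 × 0.9936 = 0.1192 W/m².
Total ΔF = 2.3846 + 0.1192 = 2.5038 W/m².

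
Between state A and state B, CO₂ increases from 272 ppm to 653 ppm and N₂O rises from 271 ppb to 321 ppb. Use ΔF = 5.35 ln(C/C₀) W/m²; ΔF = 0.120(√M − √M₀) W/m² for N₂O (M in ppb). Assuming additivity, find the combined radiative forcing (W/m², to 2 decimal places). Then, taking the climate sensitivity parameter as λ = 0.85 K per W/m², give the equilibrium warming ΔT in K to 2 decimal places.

ΔF = 4.86 W/m²; ΔT = 4.13 K

CO₂: 5.35 × ln(653/272) = 5.35 × ln(2.40074) = 5.35 × 0.87578 = 4.6854 W/m².
N₂O: 0.120 × (√321 − √271) = 0.120 × (17.9165 − 16.4621) = 0.120 × 1.4544 = 0.1745 W/m².
Total ΔF = 4.6854 + 0.1745 = 4.8599 W/m².
ΔT = λ ΔF = 0.85 × 4.86 = 4.1310 K.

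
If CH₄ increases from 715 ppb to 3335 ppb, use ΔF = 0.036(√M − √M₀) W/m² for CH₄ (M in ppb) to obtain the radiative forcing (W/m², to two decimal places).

CH₄: 0.036 × (√3335 − √715) = 0.036 × (57.7495 − 26.7395) = 0.036 × 31.0100 = 1.1164 W/m².

ΔF = 1.12 W/m²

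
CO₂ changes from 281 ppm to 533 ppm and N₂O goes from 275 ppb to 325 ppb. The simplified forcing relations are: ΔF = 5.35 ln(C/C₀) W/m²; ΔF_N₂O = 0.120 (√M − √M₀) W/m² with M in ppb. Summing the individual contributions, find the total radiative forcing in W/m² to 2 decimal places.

ΔF = 3.60 W/m²

CO₂: 5.35 × ln(533/281) = 5.35 × ln(1.89680) = 5.35 × 0.64017 = 3.4249 W/m².
N₂O: 0.120 × (√325 − √275) = 0.120 × (18.0278 − 16.5831) = 0.120 × 1.4447 = 0.1734 W/m².
Total ΔF = 3.4249 + 0.1734 = 3.5983 W/m².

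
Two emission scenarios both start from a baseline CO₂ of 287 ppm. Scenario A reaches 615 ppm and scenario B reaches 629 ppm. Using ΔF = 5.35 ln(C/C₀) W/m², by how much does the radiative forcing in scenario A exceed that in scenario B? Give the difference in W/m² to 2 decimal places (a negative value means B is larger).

ΔF_A − ΔF_B = -0.12 W/m²

ΔF_A = 5.35 ln(615/287) = 5.35 × 0.76214 = 4.0774 W/m².
ΔF_B = 5.35 ln(629/287) = 5.35 × 0.78465 = 4.1979 W/m².
Difference: 4.0774 − 4.1979 = -0.1205 W/m².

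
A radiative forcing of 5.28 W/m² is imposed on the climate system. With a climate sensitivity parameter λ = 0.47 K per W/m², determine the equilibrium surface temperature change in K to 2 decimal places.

ΔT = 2.48 K

ΔT = λ ΔF = 0.47 × 5.28 = 2.4816 K.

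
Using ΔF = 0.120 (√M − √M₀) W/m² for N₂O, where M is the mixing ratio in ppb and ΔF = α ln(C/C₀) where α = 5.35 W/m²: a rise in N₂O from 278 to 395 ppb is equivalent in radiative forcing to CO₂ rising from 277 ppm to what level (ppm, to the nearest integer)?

N₂O forcing: 0.120 × (√395 − √278) = 0.120 × (19.8746 − 16.6733) = 0.120 × 3.2013 = 0.38416 W/m².
Set 5.35 ln(C/277) = 0.38416: ln(C/277) = 0.38416/5.35 = 0.07181, so C = 277 × e^0.07181 = 277 × 1.07445 = 297.62 ppm.

C ≈ 298 ppm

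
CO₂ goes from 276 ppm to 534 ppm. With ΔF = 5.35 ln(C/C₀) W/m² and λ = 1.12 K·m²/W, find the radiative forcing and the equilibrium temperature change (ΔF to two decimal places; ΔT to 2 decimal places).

CO₂: 5.35 × ln(534/276) = 5.35 × ln(1.93478) = 5.35 × 0.65999 = 3.5309 W/m².
ΔT = λ ΔF = 1.12 × 3.53 = 3.9536 K.

ΔF = 3.53 W/m²; ΔT = 3.95 K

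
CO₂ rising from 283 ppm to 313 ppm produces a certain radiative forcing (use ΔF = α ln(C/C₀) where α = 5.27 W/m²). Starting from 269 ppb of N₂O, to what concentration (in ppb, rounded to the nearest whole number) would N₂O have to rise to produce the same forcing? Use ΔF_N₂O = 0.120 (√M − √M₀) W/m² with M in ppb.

M ≈ 434 ppb

CO₂ forcing: 5.27 × ln(313/283) = 5.27 × 0.100756 = 0.53098 W/m².
Set 0.120(√M − √269) = 0.53098: √M = 0.53098/0.120 + √269 = 4.4248 + 16.4012 = 20.8260.
M = (20.8260)² = 433.72 ppb.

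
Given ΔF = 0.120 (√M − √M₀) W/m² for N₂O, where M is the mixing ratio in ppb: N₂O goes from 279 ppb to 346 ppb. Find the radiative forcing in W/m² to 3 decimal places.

ΔF = 0.228 W/m²

N₂O: 0.120 × (√346 − √279) = 0.120 × (18.6011 − 16.7033) = 0.120 × 1.8978 = 0.2277 W/m².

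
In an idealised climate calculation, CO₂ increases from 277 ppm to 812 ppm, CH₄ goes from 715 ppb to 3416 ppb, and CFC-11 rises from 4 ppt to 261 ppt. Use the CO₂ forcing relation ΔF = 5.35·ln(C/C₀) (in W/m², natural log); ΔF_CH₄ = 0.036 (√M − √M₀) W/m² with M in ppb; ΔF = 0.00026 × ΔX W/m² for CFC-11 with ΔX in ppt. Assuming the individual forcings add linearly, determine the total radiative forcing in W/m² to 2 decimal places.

CO₂: 5.35 × ln(812/277) = 5.35 × ln(2.93141) = 5.35 × 1.07548 = 5.7538 W/m².
CH₄: 0.036 × (√3416 − √715) = 0.036 × (58.4466 − 26.7395) = 0.036 × 31.7071 = 1.1415 W/m².
CFC-11: ΔF = 0.00026 × (261 − 4) = 0.00026 × 257 = 0.0668 W/m².
Total ΔF = 5.7538 + 1.1415 + 0.0668 = 6.9621 W/m².

ΔF = 6.96 W/m²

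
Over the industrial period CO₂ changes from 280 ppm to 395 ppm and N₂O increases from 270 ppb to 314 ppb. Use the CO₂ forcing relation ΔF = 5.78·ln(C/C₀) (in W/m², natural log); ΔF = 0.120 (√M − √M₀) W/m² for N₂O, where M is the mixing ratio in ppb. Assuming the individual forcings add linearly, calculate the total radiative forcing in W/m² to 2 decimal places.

ΔF = 2.14 W/m²

CO₂: 5.78 × ln(395/280) = 5.78 × ln(1.41071) = 5.78 × 0.34409 = 1.9888 W/m².
N₂O: 0.120 × (√314 − √270) = 0.120 × (17.7200 − 16.4317) = 0.120 × 1.2883 = 0.1546 W/m².
Total ΔF = 1.9888 + 0.1546 = 2.1434 W/m².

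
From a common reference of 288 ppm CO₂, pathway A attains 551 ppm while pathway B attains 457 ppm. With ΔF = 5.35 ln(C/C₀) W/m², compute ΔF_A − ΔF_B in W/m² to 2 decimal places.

ΔF_A = 5.35 ln(551/288) = 5.35 × 0.64877 = 3.4709 W/m².
ΔF_B = 5.35 ln(457/288) = 5.35 × 0.46172 = 2.4702 W/m².
Difference: 3.4709 − 2.4702 = 1.0007 W/m².

ΔF_A − ΔF_B = 1.00 W/m²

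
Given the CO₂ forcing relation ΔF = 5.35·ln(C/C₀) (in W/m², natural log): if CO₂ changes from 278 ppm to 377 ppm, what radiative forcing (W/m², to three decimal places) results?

CO₂: 5.35 × ln(377/278) = 5.35 × ln(1.35612) = 5.35 × 0.30463 = 1.6298 W/m².

ΔF = 1.630 W/m²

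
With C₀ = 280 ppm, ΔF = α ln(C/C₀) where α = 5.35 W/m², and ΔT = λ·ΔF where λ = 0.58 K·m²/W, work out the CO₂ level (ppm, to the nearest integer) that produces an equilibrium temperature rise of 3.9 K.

C ≈ 984 ppm

Required forcing: ΔF = ΔT/λ = 3.9/0.58 = 6.7241 W/m².
Then ln(C/280) = ΔF/5.35 = 6.7241/5.35 = 1.25684.
So C = 280 × e^1.25684 = 280 × 3.51430 = 984.00 ppm.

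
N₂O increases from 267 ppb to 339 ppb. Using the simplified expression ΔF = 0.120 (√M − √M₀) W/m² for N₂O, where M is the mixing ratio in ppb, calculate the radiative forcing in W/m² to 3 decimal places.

N₂O: 0.120 × (√339 − √267) = 0.120 × (18.4120 − 16.3401) = 0.120 × 2.0719 = 0.2486 W/m².

ΔF = 0.249 W/m²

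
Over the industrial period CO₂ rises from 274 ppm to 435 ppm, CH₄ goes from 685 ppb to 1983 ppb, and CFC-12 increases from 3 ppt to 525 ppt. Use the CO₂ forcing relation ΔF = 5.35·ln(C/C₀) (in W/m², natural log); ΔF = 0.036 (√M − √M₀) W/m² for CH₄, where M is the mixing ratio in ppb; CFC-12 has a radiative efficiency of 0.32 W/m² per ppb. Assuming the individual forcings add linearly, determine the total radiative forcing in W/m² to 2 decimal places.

CO₂: 5.35 × ln(435/274) = 5.35 × ln(1.58759) = 5.35 × 0.46222 = 2.4729 W/m².
CH₄: 0.036 × (√1983 − √685) = 0.036 × (44.5309 − 26.1725) = 0.036 × 18.3584 = 0.6609 W/m².
CFC-12: Δ = 525 − 3 = 522 ppt = 0.522 ppb; ΔF = 0.32 × 0.522 = 0.1670 W/m².
Total ΔF = 2.4729 + 0.6609 + 0.1670 = 3.3008 W/m².

ΔF = 3.30 W/m²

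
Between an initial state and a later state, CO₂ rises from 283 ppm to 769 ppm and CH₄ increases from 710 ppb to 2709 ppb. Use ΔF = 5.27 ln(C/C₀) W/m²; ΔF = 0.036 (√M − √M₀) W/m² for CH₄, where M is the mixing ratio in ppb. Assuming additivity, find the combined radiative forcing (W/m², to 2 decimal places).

ΔF = 6.18 W/m²

CO₂: 5.27 × ln(769/283) = 5.27 × ln(2.71731) = 5.27 × 0.99964 = 5.2681 W/m².
CH₄: 0.036 × (√2709 − √710) = 0.036 × (52.0481 − 26.6458) = 0.036 × 25.4023 = 0.9145 W/m².
Total ΔF = 5.2681 + 0.9145 = 6.1826 W/m².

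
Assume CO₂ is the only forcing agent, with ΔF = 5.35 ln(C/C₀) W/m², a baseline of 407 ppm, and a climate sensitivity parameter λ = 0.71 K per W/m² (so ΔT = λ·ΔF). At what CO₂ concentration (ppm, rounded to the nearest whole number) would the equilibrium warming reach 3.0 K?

Required forcing: ΔF = ΔT/λ = 3.0/0.71 = 4.2254 W/m².
Then ln(C/407) = ΔF/5.35 = 4.2254/5.35 = 0.78979.
So C = 407 × e^0.78979 = 407 × 2.20293 = 896.59 ppm.

C ≈ 897 ppm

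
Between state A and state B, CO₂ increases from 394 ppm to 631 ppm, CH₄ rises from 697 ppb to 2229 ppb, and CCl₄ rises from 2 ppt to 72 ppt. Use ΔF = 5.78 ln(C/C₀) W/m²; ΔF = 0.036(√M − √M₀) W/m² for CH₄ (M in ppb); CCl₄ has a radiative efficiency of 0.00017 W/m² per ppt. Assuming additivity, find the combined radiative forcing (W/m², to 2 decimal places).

CO₂: 5.78 × ln(631/394) = 5.78 × ln(1.60152) = 5.78 × 0.47095 = 2.7221 W/m².
CH₄: 0.036 × (√2229 − √697) = 0.036 × (47.2123 − 26.4008) = 0.036 × 20.8115 = 0.7492 W/m².
CCl₄: ΔF = 0.00017 × (72 − 2) = 0.00017 × 70 = 0.0119 W/m².
Total ΔF = 2.7221 + 0.7492 + 0.0119 = 3.4832 W/m².

ΔF = 3.48 W/m²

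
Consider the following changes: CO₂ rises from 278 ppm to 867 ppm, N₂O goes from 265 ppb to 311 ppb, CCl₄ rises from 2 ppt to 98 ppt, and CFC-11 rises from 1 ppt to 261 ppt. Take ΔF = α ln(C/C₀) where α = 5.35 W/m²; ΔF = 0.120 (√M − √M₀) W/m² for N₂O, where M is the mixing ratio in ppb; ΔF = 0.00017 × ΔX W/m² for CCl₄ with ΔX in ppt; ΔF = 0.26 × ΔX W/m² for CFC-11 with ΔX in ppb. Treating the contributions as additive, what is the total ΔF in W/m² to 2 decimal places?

ΔF = 6.33 W/m²

CO₂: 5.35 × ln(867/278) = 5.35 × ln(3.11871) = 5.35 × 1.13742 = 6.0852 W/m².
N₂O: 0.120 × (√311 − √265) = 0.120 × (17.6352 − 16.2788) = 0.120 × 1.3564 = 0.1628 W/m².
CCl₄: ΔF = 0.00017 × (98 − 2) = 0.00017 × 96 = 0.0163 W/m².
CFC-11: Δ = 261 − 1 = 260 ppt = 0.260 ppb; ΔF = 0.26 × 0.260 = 0.0676 W/m².
Total ΔF = 6.0852 + 0.1628 + 0.0163 + 0.0676 = 6.3319 W/m².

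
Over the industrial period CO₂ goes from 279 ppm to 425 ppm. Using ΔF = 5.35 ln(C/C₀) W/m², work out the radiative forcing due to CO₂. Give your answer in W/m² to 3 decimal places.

CO₂: 5.35 × ln(425/279) = 5.35 × ln(1.52330) = 5.35 × 0.42088 = 2.2517 W/m².

ΔF = 2.252 W/m²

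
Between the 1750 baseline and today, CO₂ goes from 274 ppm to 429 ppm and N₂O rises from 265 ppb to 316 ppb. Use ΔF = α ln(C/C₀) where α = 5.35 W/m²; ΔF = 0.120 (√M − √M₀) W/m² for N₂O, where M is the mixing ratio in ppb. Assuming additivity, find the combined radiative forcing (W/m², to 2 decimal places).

ΔF = 2.58 W/m²

CO₂: 5.35 × ln(429/274) = 5.35 × ln(1.56569) = 5.35 × 0.44833 = 2.3986 W/m².
N₂O: 0.120 × (√316 − √265) = 0.120 × (17.7764 − 16.2788) = 0.120 × 1.4976 = 0.1797 W/m².
Total ΔF = 2.3986 + 0.1797 = 2.5783 W/m².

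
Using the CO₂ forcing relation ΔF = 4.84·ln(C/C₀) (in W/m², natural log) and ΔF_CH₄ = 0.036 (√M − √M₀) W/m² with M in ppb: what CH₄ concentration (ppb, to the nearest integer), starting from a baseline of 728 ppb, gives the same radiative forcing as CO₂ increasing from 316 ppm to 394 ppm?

CO₂ forcing: 4.84 × ln(394/316) = 4.84 × 0.220609 = 1.06775 W/m².
Set 0.036(√M − √728) = 1.06775: √M = 1.06775/0.036 + √728 = 29.6597 + 26.9815 = 56.6412.
M = (56.6412)² = 3208.23 ppb.

M ≈ 3208 ppb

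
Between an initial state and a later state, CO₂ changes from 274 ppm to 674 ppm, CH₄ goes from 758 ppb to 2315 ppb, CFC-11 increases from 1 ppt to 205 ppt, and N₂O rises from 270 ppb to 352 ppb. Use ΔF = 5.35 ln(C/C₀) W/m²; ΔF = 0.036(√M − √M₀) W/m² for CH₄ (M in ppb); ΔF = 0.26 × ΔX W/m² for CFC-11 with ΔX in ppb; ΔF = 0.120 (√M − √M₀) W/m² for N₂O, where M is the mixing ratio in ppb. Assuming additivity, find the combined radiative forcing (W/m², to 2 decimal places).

ΔF = 5.89 W/m²

CO₂: 5.35 × ln(674/274) = 5.35 × ln(2.45985) = 5.35 × 0.90010 = 4.8155 W/m².
CH₄: 0.036 × (√2315 − √758) = 0.036 × (48.1144 − 27.5318) = 0.036 × 20.5826 = 0.7410 W/m².
CFC-11: Δ = 205 − 1 = 204 ppt = 0.204 ppb; ΔF = 0.26 × 0.204 = 0.0530 W/m².
N₂O: 0.120 × (√352 − √270) = 0.120 × (18.7617 − 16.4317) = 0.120 × 2.3300 = 0.2796 W/m².
Total ΔF = 4.8155 + 0.7410 + 0.0530 + 0.2796 = 5.8891 W/m².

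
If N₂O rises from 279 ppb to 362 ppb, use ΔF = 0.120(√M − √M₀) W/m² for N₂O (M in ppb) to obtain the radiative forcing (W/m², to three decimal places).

ΔF = 0.279 W/m²

N₂O: 0.120 × (√362 − √279) = 0.120 × (19.0263 − 16.7033) = 0.120 × 2.3230 = 0.2788 W/m².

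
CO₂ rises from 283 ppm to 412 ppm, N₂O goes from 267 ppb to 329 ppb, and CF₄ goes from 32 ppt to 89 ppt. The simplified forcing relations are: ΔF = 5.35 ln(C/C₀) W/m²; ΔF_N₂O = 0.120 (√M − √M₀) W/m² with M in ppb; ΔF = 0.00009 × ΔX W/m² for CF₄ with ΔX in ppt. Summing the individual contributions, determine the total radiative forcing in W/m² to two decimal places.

ΔF = 2.23 W/m²

CO₂: 5.35 × ln(412/283) = 5.35 × ln(1.45583) = 5.35 × 0.37558 = 2.0094 W/m².
N₂O: 0.120 × (√329 − √267) = 0.120 × (18.1384 − 16.3401) = 0.120 × 1.7983 = 0.2158 W/m².
CF₄: ΔF = 0.00009 × (89 − 32) = 0.00009 × 57 = 0.0051 W/m².
Total ΔF = 2.0094 + 0.2158 + 0.0051 = 2.2303 W/m².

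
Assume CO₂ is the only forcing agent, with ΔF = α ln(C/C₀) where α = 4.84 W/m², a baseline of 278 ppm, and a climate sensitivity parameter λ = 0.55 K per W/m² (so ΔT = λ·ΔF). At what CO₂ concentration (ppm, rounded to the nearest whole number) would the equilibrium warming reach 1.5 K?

C ≈ 488 ppm

Required forcing: ΔF = ΔT/λ = 1.5/0.55 = 2.7273 W/m².
Then ln(C/278) = ΔF/4.84 = 2.7273/4.84 = 0.56349.
So C = 278 × e^0.56349 = 278 × 1.75679 = 488.39 ppm.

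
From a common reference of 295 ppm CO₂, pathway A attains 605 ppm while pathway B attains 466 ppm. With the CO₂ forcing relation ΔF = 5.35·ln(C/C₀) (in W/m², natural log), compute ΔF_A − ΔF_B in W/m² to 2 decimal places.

ΔF_A − ΔF_B = 1.40 W/m²

ΔF_A = 5.35 ln(605/295) = 5.35 × 0.71825 = 3.8426 W/m².
ΔF_B = 5.35 ln(466/295) = 5.35 × 0.45721 = 2.4461 W/m².
Difference: 3.8426 − 2.4461 = 1.3965 W/m².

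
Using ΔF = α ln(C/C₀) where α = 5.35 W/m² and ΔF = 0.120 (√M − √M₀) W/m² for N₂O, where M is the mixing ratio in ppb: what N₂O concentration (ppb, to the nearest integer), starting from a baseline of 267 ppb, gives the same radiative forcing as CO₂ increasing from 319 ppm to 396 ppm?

M ≈ 675 ppb

CO₂ forcing: 5.35 × ln(396/319) = 5.35 × 0.216223 = 1.15679 W/m².
Set 0.120(√M − √267) = 1.15679: √M = 1.15679/0.120 + √267 = 9.6399 + 16.3401 = 25.9800.
M = (25.9800)² = 674.96 ppb.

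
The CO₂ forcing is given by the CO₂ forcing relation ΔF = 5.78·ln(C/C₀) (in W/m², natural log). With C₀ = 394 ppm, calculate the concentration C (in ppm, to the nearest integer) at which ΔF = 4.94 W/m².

C ≈ 926 ppm

Set 5.78 ln(C/394) = 4.94, so ln(C/394) = 4.94/5.78 = 0.85467.
Then C/394 = e^0.85467 = 2.35060, giving C = 394 × 2.35060 = 926.14 ppm.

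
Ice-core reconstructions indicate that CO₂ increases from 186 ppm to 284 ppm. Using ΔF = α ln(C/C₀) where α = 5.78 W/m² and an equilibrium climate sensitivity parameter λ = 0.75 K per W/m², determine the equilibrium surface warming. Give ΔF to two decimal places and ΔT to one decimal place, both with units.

ΔF = 2.45 W/m²; ΔT = 1.8 K

CO₂: 5.78 × ln(284/186) = 5.78 × ln(1.52688) = 5.78 × 0.42323 = 2.4463 W/m².
ΔT = λ ΔF = 0.75 × 2.45 = 1.8375 K.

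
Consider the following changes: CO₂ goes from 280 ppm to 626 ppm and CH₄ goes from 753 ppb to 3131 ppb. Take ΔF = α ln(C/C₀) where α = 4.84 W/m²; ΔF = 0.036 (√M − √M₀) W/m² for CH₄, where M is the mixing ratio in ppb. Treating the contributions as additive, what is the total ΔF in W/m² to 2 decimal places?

ΔF = 4.92 W/m²

CO₂: 4.84 × ln(626/280) = 4.84 × ln(2.23571) = 4.84 × 0.80456 = 3.8941 W/m².
CH₄: 0.036 × (√3131 − √753) = 0.036 × (55.9553 − 27.4408) = 0.036 × 28.5145 = 1.0265 W/m².
Total ΔF = 3.8941 + 1.0265 = 4.9206 W/m².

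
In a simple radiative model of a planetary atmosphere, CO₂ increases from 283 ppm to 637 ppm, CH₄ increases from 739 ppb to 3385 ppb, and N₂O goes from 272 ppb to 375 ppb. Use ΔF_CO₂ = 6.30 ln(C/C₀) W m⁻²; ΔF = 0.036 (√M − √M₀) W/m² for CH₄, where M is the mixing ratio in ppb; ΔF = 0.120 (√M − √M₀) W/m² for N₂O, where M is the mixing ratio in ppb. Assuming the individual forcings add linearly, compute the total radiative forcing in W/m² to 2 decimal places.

CO₂: 6.30 × ln(637/283) = 6.30 × ln(2.25088) = 6.30 × 0.81132 = 5.1113 W/m².
CH₄: 0.036 × (√3385 − √739) = 0.036 × (58.1808 − 27.1846) = 0.036 × 30.9962 = 1.1159 W/m².
N₂O: 0.120 × (√375 − √272) = 0.120 × (19.3649 − 16.4924) = 0.120 × 2.8725 = 0.3447 W/m².
Total ΔF = 5.1113 + 1.1159 + 0.3447 = 6.5719 W/m².

ΔF = 6.57 W/m²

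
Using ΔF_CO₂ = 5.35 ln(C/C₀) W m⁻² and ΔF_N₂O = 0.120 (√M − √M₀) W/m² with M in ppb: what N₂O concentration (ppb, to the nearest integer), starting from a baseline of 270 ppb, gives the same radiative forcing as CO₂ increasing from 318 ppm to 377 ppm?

CO₂ forcing: 5.35 × ln(377/318) = 5.35 × 0.170194 = 0.91054 W/m².
Set 0.120(√M − √270) = 0.91054: √M = 0.91054/0.120 + √270 = 7.5878 + 16.4317 = 24.0195.
M = (24.0195)² = 576.94 ppb.

M ≈ 577 ppb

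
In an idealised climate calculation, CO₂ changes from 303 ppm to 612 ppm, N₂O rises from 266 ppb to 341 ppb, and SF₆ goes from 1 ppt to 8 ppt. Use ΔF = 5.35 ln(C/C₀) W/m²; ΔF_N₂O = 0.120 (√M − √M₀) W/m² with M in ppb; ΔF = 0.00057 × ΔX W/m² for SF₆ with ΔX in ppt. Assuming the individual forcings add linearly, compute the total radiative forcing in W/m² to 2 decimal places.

ΔF = 4.02 W/m²

CO₂: 5.35 × ln(612/303) = 5.35 × ln(2.01980) = 5.35 × 0.70300 = 3.7611 W/m².
N₂O: 0.120 × (√341 − √266) = 0.120 × (18.4662 − 16.3095) = 0.120 × 2.1567 = 0.2588 W/m².
SF₆: ΔF = 0.00057 × (8 − 1) = 0.00057 × 7 = 0.0040 W/m².
Total ΔF = 3.7611 + 0.2588 + 0.0040 = 4.0239 W/m².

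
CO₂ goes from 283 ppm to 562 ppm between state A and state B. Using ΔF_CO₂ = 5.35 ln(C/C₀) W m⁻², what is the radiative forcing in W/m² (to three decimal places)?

CO₂: 5.35 × ln(562/283) = 5.35 × ln(1.98587) = 5.35 × 0.68606 = 3.6704 W/m².

ΔF = 3.670 W/m²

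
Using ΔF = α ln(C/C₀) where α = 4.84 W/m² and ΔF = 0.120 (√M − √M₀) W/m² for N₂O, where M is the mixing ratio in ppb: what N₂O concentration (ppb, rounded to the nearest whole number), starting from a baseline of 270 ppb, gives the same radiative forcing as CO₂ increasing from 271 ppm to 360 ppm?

M ≈ 778 ppb

CO₂ forcing: 4.84 × ln(360/271) = 4.84 × 0.283985 = 1.37449 W/m².
Set 0.120(√M − √270) = 1.37449: √M = 1.37449/0.120 + √270 = 11.4541 + 16.4317 = 27.8858.
M = (27.8858)² = 777.62 ppb.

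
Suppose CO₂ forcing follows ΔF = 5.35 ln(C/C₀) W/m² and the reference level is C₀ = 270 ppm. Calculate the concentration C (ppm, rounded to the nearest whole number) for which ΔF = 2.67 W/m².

Set 5.35 ln(C/270) = 2.67, so ln(C/270) = 2.67/5.35 = 0.49907.
Then C/270 = e^0.49907 = 1.64719, giving C = 270 × 1.64719 = 444.74 ppm.

C ≈ 445 ppm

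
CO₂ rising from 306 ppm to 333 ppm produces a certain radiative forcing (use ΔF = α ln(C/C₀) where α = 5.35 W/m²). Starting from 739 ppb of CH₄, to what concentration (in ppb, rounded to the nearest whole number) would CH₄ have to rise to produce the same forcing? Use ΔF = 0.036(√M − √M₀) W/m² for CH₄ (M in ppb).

CO₂ forcing: 5.35 × ln(333/306) = 5.35 × 0.084557 = 0.45238 W/m².
Set 0.036(√M − √739) = 0.45238: √M = 0.45238/0.036 + √739 = 12.5661 + 27.1846 = 39.7507.
M = (39.7507)² = 1580.12 ppb.

M ≈ 1580 ppb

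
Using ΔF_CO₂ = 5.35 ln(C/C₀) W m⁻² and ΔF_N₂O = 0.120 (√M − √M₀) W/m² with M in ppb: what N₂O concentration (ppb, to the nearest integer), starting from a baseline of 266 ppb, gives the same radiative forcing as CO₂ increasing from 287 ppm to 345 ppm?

M ≈ 601 ppb

CO₂ forcing: 5.35 × ln(345/287) = 5.35 × 0.184062 = 0.98473 W/m².
Set 0.120(√M − √266) = 0.98473: √M = 0.98473/0.120 + √266 = 8.2061 + 16.3095 = 24.5156.
M = (24.5156)² = 601.01 ppb.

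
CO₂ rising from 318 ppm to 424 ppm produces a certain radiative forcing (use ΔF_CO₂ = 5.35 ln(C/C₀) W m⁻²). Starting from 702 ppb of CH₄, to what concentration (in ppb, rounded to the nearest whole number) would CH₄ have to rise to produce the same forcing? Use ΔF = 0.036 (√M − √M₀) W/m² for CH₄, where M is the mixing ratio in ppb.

M ≈ 4795 ppb

CO₂ forcing: 5.35 × ln(424/318) = 5.35 × 0.287682 = 1.53910 W/m².
Set 0.036(√M − √702) = 1.53910: √M = 1.53910/0.036 + √702 = 42.7528 + 26.4953 = 69.2481.
M = (69.2481)² = 4795.30 ppb.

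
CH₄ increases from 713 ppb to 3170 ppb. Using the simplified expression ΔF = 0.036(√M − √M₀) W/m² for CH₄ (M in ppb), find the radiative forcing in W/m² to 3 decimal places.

CH₄: 0.036 × (√3170 − √713) = 0.036 × (56.3028 − 26.7021) = 0.036 × 29.6007 = 1.0656 W/m².

ΔF = 1.066 W/m²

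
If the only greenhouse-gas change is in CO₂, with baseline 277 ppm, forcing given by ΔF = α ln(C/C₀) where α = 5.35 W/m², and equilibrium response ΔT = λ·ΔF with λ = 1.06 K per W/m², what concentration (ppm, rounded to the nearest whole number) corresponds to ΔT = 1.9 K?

Required forcing: ΔF = ΔT/λ = 1.9/1.06 = 1.7925 W/m².
Then ln(C/277) = ΔF/5.35 = 1.7925/5.35 = 0.33505.
So C = 277 × e^0.33505 = 277 × 1.39801 = 387.25 ppm.

C ≈ 387 ppm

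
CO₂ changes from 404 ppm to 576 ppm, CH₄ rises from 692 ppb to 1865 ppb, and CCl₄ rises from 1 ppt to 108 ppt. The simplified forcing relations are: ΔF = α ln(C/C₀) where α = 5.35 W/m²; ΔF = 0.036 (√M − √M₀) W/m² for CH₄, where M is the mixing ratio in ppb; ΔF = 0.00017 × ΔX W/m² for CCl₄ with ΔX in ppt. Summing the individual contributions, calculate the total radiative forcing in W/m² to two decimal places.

ΔF = 2.52 W/m²

CO₂: 5.35 × ln(576/404) = 5.35 × ln(1.42574) = 5.35 × 0.35469 = 1.8976 W/m².
CH₄: 0.036 × (√1865 − √692) = 0.036 × (43.1856 − 26.3059) = 0.036 × 16.8797 = 0.6077 W/m².
CCl₄: ΔF = 0.00017 × (108 − 1) = 0.00017 × 107 = 0.0182 W/m².
Total ΔF = 1.8976 + 0.6077 + 0.0182 = 2.5235 W/m².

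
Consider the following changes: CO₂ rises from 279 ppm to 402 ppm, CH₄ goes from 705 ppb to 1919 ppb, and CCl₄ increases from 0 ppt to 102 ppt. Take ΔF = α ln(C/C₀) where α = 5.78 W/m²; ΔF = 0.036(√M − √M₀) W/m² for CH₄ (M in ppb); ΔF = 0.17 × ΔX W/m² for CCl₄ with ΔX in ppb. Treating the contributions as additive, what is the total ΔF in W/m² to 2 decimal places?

ΔF = 2.75 W/m²

CO₂: 5.78 × ln(402/279) = 5.78 × ln(1.44086) = 5.78 × 0.36524 = 2.1111 W/m².
CH₄: 0.036 × (√1919 − √705) = 0.036 × (43.8064 − 26.5518) = 0.036 × 17.2546 = 0.6212 W/m².
CCl₄: Δ = 102 − 0 = 102 ppt = 0.102 ppb; ΔF = 0.17 × 0.102 = 0.0173 W/m².
Total ΔF = 2.1111 + 0.6212 + 0.0173 = 2.7496 W/m².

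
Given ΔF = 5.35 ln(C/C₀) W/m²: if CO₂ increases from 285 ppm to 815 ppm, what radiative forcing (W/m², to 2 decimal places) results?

ΔF = 5.62 W/m²

CO₂: 5.35 × ln(815/285) = 5.35 × ln(2.85965) = 5.35 × 1.05070 = 5.6212 W/m².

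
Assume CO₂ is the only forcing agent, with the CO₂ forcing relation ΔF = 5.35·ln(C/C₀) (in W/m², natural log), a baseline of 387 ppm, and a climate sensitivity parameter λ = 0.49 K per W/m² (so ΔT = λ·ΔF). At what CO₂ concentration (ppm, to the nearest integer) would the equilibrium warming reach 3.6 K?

C ≈ 1528 ppm

Required forcing: ΔF = ΔT/λ = 3.6/0.49 = 7.3469 W/m².
Then ln(C/387) = ΔF/5.35 = 7.3469/5.35 = 1.37325.
So C = 387 × e^1.37325 = 387 × 3.94816 = 1527.94 ppm.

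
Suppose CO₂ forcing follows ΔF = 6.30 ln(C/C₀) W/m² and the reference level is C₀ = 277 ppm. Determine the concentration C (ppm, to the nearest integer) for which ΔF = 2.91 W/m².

C ≈ 440 ppm

Set 6.30 ln(C/277) = 2.91, so ln(C/277) = 2.91/6.30 = 0.46190.
Then C/277 = e^0.46190 = 1.58709, giving C = 277 × 1.58709 = 439.62 ppm.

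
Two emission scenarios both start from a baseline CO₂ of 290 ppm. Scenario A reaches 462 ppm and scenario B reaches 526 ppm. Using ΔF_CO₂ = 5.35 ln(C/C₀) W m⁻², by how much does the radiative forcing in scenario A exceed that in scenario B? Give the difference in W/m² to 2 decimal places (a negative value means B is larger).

ΔF_A − ΔF_B = -0.69 W/m²

ΔF_A = 5.35 ln(462/290) = 5.35 × 0.46568 = 2.4914 W/m².
ΔF_B = 5.35 ln(526/290) = 5.35 × 0.59542 = 3.1855 W/m².
Difference: 2.4914 − 3.1855 = -0.6941 W/m².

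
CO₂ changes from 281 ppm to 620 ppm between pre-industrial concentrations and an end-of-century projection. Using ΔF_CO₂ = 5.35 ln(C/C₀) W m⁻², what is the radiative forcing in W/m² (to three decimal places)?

CO₂ absorption bands are partially saturated, so forcing scales with the logarithm of the concentration ratio.
CO₂: 5.35 × ln(620/281) = 5.35 × ln(2.20641) = 5.35 × 0.79137 = 4.2338 W/m².

ΔF = 4.234 W/m²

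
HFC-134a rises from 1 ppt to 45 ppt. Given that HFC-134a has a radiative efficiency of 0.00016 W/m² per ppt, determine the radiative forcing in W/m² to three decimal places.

ΔF = 0.007 W/m²

HFC-134a: ΔF = 0.00016 × (45 − 1) = 0.00016 × 44 = 0.0070 W/m².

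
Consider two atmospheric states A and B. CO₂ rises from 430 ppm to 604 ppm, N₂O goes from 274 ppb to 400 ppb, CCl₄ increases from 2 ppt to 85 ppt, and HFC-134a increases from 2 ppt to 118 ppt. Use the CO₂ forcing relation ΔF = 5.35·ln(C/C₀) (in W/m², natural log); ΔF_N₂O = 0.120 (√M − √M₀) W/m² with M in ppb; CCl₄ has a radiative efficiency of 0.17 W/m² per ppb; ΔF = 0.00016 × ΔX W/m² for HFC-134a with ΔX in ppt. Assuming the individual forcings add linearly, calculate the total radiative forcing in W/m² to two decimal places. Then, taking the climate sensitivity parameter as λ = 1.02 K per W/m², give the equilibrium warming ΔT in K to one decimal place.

CO₂: 5.35 × ln(604/430) = 5.35 × ln(1.40465) = 5.35 × 0.33979 = 1.8179 W/m².
N₂O: 0.120 × (√400 − √274) = 0.120 × (20.0000 − 16.5529) = 0.120 × 3.4471 = 0.4137 W/m².
CCl₄: Δ = 85 − 2 = 83 ppt = 0.083 ppb; ΔF = 0.17 × 0.083 = 0.0141 W/m².
HFC-134a: ΔF = 0.00016 × (118 − 2) = 0.00016 × 116 = 0.0186 W/m².
Total ΔF = 1.8179 + 0.4137 + 0.0141 + 0.0186 = 2.2643 W/m².
ΔT = λ ΔF = 1.02 × 2.26 = 2.3052 K.

ΔF = 2.26 W/m²; ΔT = 2.3 K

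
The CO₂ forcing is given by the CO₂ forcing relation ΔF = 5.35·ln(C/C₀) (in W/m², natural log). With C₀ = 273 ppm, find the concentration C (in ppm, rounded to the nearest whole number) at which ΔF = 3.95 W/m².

C ≈ 571 ppm

Set 5.35 ln(C/273) = 3.95, so ln(C/273) = 3.95/5.35 = 0.73832.
Then C/273 = e^0.73832 = 2.09242, giving C = 273 × 2.09242 = 571.23 ppm.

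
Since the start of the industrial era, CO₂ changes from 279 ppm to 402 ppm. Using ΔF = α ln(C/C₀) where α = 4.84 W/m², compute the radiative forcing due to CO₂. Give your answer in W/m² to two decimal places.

ΔF = 1.77 W/m²

CO₂: 4.84 × ln(402/279) = 4.84 × ln(1.44086) = 4.84 × 0.36524 = 1.7678 W/m².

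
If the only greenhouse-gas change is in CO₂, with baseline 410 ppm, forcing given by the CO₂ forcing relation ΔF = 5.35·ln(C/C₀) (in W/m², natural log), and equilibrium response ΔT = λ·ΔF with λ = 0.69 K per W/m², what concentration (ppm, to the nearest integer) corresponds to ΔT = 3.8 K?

Required forcing: ΔF = ΔT/λ = 3.8/0.69 = 5.5072 W/m².
Then ln(C/410) = ΔF/5.35 = 5.5072/5.35 = 1.02938.
So C = 410 × e^1.02938 = 410 × 2.79933 = 1147.73 ppm.

C ≈ 1148 ppm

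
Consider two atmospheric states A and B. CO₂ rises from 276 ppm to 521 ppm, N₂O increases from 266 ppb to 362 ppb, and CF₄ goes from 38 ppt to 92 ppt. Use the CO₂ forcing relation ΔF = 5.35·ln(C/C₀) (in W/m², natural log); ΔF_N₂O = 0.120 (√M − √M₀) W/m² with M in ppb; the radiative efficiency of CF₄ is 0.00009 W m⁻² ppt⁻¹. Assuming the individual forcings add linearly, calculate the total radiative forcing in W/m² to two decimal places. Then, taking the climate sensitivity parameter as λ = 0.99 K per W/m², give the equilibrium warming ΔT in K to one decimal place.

CO₂: 5.35 × ln(521/276) = 5.35 × ln(1.88768) = 5.35 × 0.63535 = 3.3991 W/m².
N₂O: 0.120 × (√362 − √266) = 0.120 × (19.0263 − 16.3095) = 0.120 × 2.7168 = 0.3260 W/m².
CF₄: ΔF = 0.00009 × (92 − 38) = 0.00009 × 54 = 0.0049 W/m².
Total ΔF = 3.3991 + 0.3260 + 0.0049 = 3.7300 W/m².
ΔT = λ ΔF = 0.99 × 3.73 = 3.6927 K.

ΔF = 3.73 W/m²; ΔT = 3.7 K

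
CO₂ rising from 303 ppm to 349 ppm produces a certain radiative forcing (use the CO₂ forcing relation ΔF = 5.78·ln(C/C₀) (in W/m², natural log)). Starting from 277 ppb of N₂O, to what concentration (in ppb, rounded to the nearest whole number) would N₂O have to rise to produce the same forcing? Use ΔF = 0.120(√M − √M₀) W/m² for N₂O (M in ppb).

CO₂ forcing: 5.78 × ln(349/303) = 5.78 × 0.141339 = 0.81694 W/m².
Set 0.120(√M − √277) = 0.81694: √M = 0.81694/0.120 + √277 = 6.8078 + 16.6433 = 23.4511.
M = (23.4511)² = 549.95 ppb.

M ≈ 550 ppb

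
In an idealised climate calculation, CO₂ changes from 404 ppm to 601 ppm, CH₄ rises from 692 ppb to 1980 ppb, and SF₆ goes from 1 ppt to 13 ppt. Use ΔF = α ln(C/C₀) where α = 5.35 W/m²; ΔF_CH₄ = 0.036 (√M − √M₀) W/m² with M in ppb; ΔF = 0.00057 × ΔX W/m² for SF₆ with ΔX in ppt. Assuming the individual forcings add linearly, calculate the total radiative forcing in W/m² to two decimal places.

ΔF = 2.79 W/m²

CO₂: 5.35 × ln(601/404) = 5.35 × ln(1.48762) = 5.35 × 0.39718 = 2.1249 W/m².
CH₄: 0.036 × (√1980 − √692) = 0.036 × (44.4972 − 26.3059) = 0.036 × 18.1913 = 0.6549 W/m².
SF₆: ΔF = 0.00057 × (13 − 1) = 0.00057 × 12 = 0.0068 W/m².
Total ΔF = 2.1249 + 0.6549 + 0.0068 = 2.7866 W/m².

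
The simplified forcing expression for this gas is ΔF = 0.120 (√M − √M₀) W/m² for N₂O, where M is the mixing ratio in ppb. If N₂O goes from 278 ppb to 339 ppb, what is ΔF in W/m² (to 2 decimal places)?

N₂O: 0.120 × (√339 − √278) = 0.120 × (18.4120 − 16.6733) = 0.120 × 1.7387 = 0.2086 W/m².

ΔF = 0.21 W/m²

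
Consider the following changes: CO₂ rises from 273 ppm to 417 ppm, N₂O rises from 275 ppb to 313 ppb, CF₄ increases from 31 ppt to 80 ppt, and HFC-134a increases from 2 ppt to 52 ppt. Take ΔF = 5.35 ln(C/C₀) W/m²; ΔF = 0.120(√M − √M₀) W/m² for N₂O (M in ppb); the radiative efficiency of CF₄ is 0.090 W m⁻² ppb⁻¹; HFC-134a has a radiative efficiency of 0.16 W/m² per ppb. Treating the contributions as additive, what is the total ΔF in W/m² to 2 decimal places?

ΔF = 2.41 W/m²

CO₂: 5.35 × ln(417/273) = 5.35 × ln(1.52747) = 5.35 × 0.42361 = 2.2663 W/m².
N₂O: 0.120 × (√313 − √275) = 0.120 × (17.6918 − 16.5831) = 0.120 × 1.1087 = 0.1330 W/m².
CF₄: Δ = 80 − 31 = 49 ppt = 0.049 ppb; ΔF = 0.090 × 0.049 = 0.0044 W/m².
HFC-134a: Δ = 52 − 2 = 50 ppt = 0.050 ppb; ΔF = 0.16 × 0.050 = 0.0080 W/m².
Total ΔF = 2.2663 + 0.1330 + 0.0044 + 0.0080 = 2.4117 W/m².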